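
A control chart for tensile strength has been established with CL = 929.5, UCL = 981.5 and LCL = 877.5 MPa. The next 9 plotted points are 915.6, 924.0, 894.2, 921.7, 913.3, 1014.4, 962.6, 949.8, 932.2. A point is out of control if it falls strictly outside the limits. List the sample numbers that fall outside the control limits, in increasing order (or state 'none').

Compare each point to [877.5, 981.5]: sample 6 = 1014.4 > UCL.

6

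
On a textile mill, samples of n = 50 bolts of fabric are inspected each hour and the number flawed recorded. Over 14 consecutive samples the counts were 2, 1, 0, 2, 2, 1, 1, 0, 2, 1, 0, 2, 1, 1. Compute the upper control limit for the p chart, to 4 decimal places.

p̄ = Σdᵢ / (k·n) = 16 / (14 × 50) = 0.02286
UCL = p̄ + 3·√(p̄(1−p̄)/n) = 0.02286 + 3 × √(0.02286×0.97714/50) = 0.02286 + 3 × 0.02114 = 0.08626

0.0863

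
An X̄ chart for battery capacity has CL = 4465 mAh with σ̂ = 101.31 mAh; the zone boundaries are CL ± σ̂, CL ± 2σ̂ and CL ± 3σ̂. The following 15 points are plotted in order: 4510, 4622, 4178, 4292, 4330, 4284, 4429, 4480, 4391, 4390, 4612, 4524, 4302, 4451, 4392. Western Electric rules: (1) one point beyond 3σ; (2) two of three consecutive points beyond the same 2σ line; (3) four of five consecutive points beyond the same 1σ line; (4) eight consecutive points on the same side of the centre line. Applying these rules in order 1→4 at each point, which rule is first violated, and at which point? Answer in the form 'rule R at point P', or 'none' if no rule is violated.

rule 3 at point 6

Zone of each point (C = within 1σ̂, B = 1σ̂–2σ̂, A = 2σ̂–3σ̂, * = beyond 3σ̂; sign = side of CL): 1:+C, 2:+B, 3:-A, 4:-B, 5:-B, 6:-B, 7:-C, 8:+C, 9:-C, 10:-C, 11:+B, 12:+C, 13:-B, 14:-C, 15:-C
Rule 3 (four of five consecutive points beyond the same 1σ limit) is satisfied at point 6.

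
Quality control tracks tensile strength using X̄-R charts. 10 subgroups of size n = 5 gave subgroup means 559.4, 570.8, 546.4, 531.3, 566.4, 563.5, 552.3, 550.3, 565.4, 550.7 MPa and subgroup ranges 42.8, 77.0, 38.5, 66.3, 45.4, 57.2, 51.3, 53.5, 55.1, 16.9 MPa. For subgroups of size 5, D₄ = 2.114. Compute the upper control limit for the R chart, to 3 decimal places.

R̄ = (42.8 + 77.0 + 38.5 + 66.3 + 45.4 + 57.2 + 51.3 + 53.5 + 55.1 + 16.9) / 10 = 504.0000 / 10 = 50.4000
UCL_R = D₄·R̄ = 2.114 × 50.4000 = 106.5456

106.546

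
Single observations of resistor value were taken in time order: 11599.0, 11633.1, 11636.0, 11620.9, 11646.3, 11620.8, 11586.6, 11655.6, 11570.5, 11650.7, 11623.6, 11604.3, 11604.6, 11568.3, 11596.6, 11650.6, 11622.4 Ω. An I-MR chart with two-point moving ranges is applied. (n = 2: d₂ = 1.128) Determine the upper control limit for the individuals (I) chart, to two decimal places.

X̄ = (11599.0 + 11633.1 + 11636.0 + 11620.9 + 11646.3 + 11620.8 + 11586.6 + 11655.6 + 11570.5 + 11650.7 + 11623.6 + 11604.3 + 11604.6 + 11568.3 + 11596.6 + 11650.6 + 11622.4) / 17 = 11617.0529
Moving ranges: 34.1, 2.9, 15.1, 25.4, 25.5, 34.2, 69.0, 85.1, 80.2, 27.1, 19.3, 0.3, 36.3, 28.3, 54.0, 28.2; M̄R̄ = 565.0000 / 16 = 35.3125
UCL = X̄ + 3·M̄R̄/d₂ = 11617.0529 + 3 × 35.3125 / 1.128 = 11710.9692

11710.97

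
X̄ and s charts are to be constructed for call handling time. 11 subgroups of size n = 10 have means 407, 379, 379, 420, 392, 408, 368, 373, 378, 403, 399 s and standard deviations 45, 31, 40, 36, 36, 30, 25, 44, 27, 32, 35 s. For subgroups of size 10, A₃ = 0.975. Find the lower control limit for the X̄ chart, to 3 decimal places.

357.684

X̄̄ = (407 + 379 + 379 + 420 + 392 + 408 + 368 + 373 + 378 + 403 + 399) / 11 = 391.4545
s̄ = (45 + 31 + 40 + 36 + 36 + 30 + 25 + 44 + 27 + 32 + 35) / 11 = 34.6364
LCL = X̄̄ − A₃·s̄ = 391.4545 − 0.975 × 34.6364 = 357.6841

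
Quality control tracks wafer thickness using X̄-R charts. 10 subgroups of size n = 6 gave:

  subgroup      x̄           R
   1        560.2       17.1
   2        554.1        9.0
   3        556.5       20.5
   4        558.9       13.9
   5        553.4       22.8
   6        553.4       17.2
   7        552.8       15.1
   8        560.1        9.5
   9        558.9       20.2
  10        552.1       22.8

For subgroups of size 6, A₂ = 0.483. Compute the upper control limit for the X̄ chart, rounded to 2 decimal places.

564.16

X̄̄ = (560.2 + 554.1 + 556.5 + 558.9 + 553.4 + 553.4 + 552.8 + 560.1 + 558.9 + 552.1) / 10 = 5560.4000 / 10 = 556.0400
R̄ = (17.1 + 9.0 + 20.5 + 13.9 + 22.8 + 17.2 + 15.1 + 9.5 + 20.2 + 22.8) / 10 = 168.1000 / 10 = 16.8100
UCL = X̄̄ + A₂·R̄ = 556.0400 + 0.483 × 16.8100 = 564.1592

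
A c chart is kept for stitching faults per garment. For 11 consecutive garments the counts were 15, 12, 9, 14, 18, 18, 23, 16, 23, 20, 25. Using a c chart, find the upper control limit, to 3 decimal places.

30.112

c̄ = (15 + 12 + 9 + 14 + 18 + 18 + 23 + 16 + 23 + 20 + 25) / 11 = 193 / 11 = 17.5455
UCL = c̄ + 3√c̄ = 17.5455 + 3 × √17.5455 = 17.5455 + 3 × 4.1887 = 30.1116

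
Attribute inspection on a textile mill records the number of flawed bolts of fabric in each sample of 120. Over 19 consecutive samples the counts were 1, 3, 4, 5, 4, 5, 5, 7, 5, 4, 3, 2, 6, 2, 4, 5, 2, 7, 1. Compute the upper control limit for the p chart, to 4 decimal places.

p̄ = Σdᵢ / (k·n) = 75 / (19 × 120) = 0.03289
UCL = p̄ + 3·√(p̄(1−p̄)/n) = 0.03289 + 3 × √(0.03289×0.96711/120) = 0.03289 + 3 × 0.01628 = 0.08174

0.0817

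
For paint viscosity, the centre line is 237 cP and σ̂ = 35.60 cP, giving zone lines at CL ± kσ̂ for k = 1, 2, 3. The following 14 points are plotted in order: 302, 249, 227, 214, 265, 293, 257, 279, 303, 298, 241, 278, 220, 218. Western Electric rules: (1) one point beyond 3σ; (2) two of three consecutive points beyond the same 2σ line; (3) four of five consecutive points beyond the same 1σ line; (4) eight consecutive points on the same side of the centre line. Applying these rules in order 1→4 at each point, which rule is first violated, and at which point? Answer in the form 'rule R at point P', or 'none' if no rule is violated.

rule 3 at point 10

Zone of each point (C = within 1σ̂, B = 1σ̂–2σ̂, A = 2σ̂–3σ̂, * = beyond 3σ̂; sign = side of CL): 1:+B, 2:+C, 3:-C, 4:-C, 5:+C, 6:+B, 7:+C, 8:+B, 9:+B, 10:+B, 11:+C, 12:+B, 13:-C, 14:-C
Rule 3 (four of five consecutive points beyond the same 1σ limit) is satisfied at point 10.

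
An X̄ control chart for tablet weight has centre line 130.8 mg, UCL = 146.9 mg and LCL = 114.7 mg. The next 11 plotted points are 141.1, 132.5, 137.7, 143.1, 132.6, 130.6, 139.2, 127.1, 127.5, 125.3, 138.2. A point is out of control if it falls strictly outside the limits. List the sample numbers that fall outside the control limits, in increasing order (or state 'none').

All 11 points lie within [114.7, 146.9].

none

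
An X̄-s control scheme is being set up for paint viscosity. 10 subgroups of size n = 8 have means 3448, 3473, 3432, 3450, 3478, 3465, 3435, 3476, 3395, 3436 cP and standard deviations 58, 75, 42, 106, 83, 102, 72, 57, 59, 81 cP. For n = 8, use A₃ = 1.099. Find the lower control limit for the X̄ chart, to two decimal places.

X̄̄ = (3448 + 3473 + 3432 + 3450 + 3478 + 3465 + 3435 + 3476 + 3395 + 3436) / 10 = 3448.8000
s̄ = (58 + 75 + 42 + 106 + 83 + 102 + 72 + 57 + 59 + 81) / 10 = 73.5000
LCL = X̄̄ − A₃·s̄ = 3448.8000 − 1.099 × 73.5000 = 3368.0235

3368.02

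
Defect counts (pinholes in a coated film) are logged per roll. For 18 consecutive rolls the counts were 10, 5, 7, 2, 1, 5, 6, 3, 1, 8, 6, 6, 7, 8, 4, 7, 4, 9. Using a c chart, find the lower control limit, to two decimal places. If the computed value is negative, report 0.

0.00

c̄ = (10 + 5 + 7 + 2 + 1 + 5 + 6 + 3 + 1 + 8 + 6 + 6 + 7 + 8 + 4 + 7 + 4 + 9) / 18 = 99 / 18 = 5.5000
LCL = c̄ − 3√c̄ = 5.5000 − 3 × 2.3452 = -1.5356 → 0 (cannot be negative)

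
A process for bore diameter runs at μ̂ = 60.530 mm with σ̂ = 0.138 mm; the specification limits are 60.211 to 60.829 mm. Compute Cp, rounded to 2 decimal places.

0.75

Cp = (USL − LSL) / (6σ̂) = (60.829 − 60.211) / (6 × 0.138) = 0.6180 / 0.8280 = 0.7464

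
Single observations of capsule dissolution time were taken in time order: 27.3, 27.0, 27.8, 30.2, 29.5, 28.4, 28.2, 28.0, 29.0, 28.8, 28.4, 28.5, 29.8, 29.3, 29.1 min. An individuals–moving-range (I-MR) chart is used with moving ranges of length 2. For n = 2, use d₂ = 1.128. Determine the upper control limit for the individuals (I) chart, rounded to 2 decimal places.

X̄ = (27.3 + 27.0 + 27.8 + 30.2 + 29.5 + 28.4 + 28.2 + 28.0 + 29.0 + 28.8 + 28.4 + 28.5 + 29.8 + 29.3 + 29.1) / 15 = 28.6200
Moving ranges: 0.3, 0.8, 2.4, 0.7, 1.1, 0.2, 0.2, 1.0, 0.2, 0.4, 0.1, 1.3, 0.5, 0.2; M̄R̄ = 9.4000 / 14 = 0.6714
UCL = X̄ + 3·M̄R̄/d₂ = 28.6200 + 3 × 0.6714 / 1.128 = 30.4057

30.41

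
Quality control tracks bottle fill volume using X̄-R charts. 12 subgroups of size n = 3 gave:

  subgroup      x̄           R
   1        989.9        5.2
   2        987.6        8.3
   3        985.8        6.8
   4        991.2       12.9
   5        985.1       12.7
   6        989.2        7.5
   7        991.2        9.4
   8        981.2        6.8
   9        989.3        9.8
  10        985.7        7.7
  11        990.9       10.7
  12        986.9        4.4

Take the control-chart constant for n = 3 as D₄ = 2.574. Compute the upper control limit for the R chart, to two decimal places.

R̄ = (5.2 + 8.3 + 6.8 + 12.9 + 12.7 + 7.5 + 9.4 + 6.8 + 9.8 + 7.7 + 10.7 + 4.4) / 12 = 102.2000 / 12 = 8.5167
UCL_R = D₄·R̄ = 2.574 × 8.5167 = 21.9219

21.92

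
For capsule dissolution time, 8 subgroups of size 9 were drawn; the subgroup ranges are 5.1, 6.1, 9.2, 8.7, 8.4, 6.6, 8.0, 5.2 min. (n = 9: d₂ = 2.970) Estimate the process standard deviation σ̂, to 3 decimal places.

R̄ = (5.1 + 6.1 + 9.2 + 8.7 + 8.4 + 6.6 + 8.0 + 5.2) / 8 = 7.1625
σ̂ = R̄ / d₂ = 7.1625 / 2.970 = 2.4116

2.412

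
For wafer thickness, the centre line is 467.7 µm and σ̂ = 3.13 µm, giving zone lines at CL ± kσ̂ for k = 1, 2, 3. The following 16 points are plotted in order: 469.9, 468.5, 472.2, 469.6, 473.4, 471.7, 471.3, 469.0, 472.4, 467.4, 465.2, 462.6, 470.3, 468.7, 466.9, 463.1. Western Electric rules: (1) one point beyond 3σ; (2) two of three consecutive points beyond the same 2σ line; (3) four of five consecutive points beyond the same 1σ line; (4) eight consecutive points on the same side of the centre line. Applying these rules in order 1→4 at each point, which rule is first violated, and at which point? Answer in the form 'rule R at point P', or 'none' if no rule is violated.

Zone of each point (C = within 1σ̂, B = 1σ̂–2σ̂, A = 2σ̂–3σ̂, * = beyond 3σ̂; sign = side of CL): 1:+C, 2:+C, 3:+B, 4:+C, 5:+B, 6:+B, 7:+B, 8:+C, 9:+B, 10:-C, 11:-C, 12:-B, 13:+C, 14:+C, 15:-C, 16:-B
Rule 3 (four of five consecutive points beyond the same 1σ limit) is satisfied at point 7.

rule 3 at point 7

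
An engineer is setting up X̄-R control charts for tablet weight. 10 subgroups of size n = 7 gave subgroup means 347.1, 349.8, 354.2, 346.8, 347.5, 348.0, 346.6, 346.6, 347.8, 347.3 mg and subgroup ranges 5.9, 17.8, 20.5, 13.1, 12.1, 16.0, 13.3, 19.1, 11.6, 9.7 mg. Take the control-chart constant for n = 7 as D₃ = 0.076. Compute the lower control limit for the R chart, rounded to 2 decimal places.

1.06

R̄ = (5.9 + 17.8 + 20.5 + 13.1 + 12.1 + 16.0 + 13.3 + 19.1 + 11.6 + 9.7) / 10 = 139.1000 / 10 = 13.9100
LCL_R = D₃·R̄ = 0.076 × 13.9100 = 1.0572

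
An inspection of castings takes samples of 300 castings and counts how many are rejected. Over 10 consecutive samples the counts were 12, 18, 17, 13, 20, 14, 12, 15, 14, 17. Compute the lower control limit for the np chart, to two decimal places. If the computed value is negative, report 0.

3.80

p̄ = Σdᵢ / (k·n) = 152 / (10 × 300) = 0.05067
LCL = np̄ − 3·√(np̄(1−p̄)) = 15.2000 − 3 × 3.7987 = 3.8040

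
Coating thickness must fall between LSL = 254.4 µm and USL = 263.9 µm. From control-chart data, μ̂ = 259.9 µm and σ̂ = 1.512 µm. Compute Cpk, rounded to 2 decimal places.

0.88

Cpu = (USL − μ̂) / (3σ̂) = (263.9 − 259.9) / (3 × 1.512) = 0.8818; Cpl = (μ̂ − LSL) / (3σ̂) = (259.9 − 254.4) / (3 × 1.512) = 1.2125; Cpk = min(Cpu, Cpl) = 0.8818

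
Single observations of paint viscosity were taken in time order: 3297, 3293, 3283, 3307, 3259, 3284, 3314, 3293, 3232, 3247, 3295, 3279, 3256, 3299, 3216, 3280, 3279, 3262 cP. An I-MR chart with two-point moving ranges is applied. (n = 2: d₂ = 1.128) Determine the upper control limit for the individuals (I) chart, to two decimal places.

X̄ = (3297 + 3293 + 3283 + 3307 + 3259 + 3284 + 3314 + 3293 + 3232 + 3247 + 3295 + 3279 + 3256 + 3299 + 3216 + 3280 + 3279 + 3262) / 18 = 3276.3889
Moving ranges: 4, 10, 24, 48, 25, 30, 21, 61, 15, 48, 16, 23, 43, 83, 64, 1, 17; M̄R̄ = 533.0000 / 17 = 31.3529
UCL = X̄ + 3·M̄R̄/d₂ = 3276.3889 + 3 × 31.3529 / 1.128 = 3359.7744

3359.77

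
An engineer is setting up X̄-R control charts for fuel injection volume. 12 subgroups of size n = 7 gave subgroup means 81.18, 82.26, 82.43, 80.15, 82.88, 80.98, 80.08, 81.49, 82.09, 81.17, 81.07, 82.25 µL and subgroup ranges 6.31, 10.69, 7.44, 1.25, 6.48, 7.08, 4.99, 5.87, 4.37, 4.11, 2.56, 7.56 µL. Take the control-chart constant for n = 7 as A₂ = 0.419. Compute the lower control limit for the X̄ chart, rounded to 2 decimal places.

X̄̄ = (81.18 + 82.26 + 82.43 + 80.15 + 82.88 + 80.98 + 80.08 + 81.49 + 82.09 + 81.17 + 81.07 + 82.25) / 12 = 978.0300 / 12 = 81.5025
R̄ = (6.31 + 10.69 + 7.44 + 1.25 + 6.48 + 7.08 + 4.99 + 5.87 + 4.37 + 4.11 + 2.56 + 7.56) / 12 = 68.7100 / 12 = 5.7258
LCL = X̄̄ − A₂·R̄ = 81.5025 − 0.419 × 5.7258 = 79.1034

79.10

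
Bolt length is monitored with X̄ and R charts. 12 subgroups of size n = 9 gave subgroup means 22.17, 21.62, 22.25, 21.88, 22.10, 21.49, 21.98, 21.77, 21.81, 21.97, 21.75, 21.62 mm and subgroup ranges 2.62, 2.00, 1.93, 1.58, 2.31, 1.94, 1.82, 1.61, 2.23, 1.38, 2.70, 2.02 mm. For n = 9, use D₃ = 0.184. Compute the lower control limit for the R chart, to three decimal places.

R̄ = (2.62 + 2.00 + 1.93 + 1.58 + 2.31 + 1.94 + 1.82 + 1.61 + 2.23 + 1.38 + 2.70 + 2.02) / 12 = 24.1400 / 12 = 2.0117
LCL_R = D₃·R̄ = 0.184 × 2.0117 = 0.3701

0.370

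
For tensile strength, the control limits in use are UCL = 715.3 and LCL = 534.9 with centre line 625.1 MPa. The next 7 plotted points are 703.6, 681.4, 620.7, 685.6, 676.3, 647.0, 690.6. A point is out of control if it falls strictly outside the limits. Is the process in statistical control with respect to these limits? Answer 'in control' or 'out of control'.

All 7 points lie within [534.9, 715.3].

in control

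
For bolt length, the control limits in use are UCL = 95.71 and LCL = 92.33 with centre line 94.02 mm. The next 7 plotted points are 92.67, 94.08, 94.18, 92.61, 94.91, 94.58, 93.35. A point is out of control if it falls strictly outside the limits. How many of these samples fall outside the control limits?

0

All 7 points lie within [92.33, 95.71].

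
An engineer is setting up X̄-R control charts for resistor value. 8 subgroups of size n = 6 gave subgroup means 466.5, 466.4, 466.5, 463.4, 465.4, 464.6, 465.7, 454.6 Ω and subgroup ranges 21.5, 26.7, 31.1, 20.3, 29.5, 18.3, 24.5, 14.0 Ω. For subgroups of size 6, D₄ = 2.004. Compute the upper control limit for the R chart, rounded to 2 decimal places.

R̄ = (21.5 + 26.7 + 31.1 + 20.3 + 29.5 + 18.3 + 24.5 + 14.0) / 8 = 185.9000 / 8 = 23.2375
UCL_R = D₄·R̄ = 2.004 × 23.2375 = 46.5680

46.57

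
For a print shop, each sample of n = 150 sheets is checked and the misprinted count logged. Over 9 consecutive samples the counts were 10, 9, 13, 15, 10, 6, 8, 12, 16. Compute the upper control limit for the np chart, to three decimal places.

p̄ = Σdᵢ / (k·n) = 99 / (9 × 150) = 0.07333
UCL = np̄ + 3·√(np̄(1−p̄)) = 11.0000 + 3 × √(11.0000×0.92667) = 11.0000 + 3 × 3.1927 = 20.5781

20.578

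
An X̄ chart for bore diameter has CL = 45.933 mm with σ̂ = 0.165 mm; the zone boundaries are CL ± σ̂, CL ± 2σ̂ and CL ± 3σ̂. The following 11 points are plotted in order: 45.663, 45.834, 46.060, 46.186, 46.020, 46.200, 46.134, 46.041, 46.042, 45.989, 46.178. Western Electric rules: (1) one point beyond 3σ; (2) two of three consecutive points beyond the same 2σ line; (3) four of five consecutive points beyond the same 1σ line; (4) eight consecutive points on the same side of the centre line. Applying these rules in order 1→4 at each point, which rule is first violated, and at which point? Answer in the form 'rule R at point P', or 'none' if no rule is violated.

rule 4 at point 10

Zone of each point (C = within 1σ̂, B = 1σ̂–2σ̂, A = 2σ̂–3σ̂, * = beyond 3σ̂; sign = side of CL): 1:-B, 2:-C, 3:+C, 4:+B, 5:+C, 6:+B, 7:+B, 8:+C, 9:+C, 10:+C, 11:+B
Rule 4 (eight consecutive points on the same side of the centre line) is satisfied at point 10.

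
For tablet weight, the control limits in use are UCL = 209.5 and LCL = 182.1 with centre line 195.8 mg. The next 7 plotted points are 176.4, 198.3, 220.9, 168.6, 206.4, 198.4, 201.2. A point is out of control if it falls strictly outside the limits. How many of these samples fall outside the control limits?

3

Compare each point to [182.1, 209.5]: sample 1 = 176.4 < LCL; sample 3 = 220.9 > UCL; sample 4 = 168.6 < LCL.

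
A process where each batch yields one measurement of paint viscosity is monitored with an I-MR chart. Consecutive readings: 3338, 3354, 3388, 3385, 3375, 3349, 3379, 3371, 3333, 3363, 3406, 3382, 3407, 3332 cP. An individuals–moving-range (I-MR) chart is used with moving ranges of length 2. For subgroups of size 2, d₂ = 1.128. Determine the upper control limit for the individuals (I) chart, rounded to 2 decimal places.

3442.77

X̄ = (3338 + 3354 + 3388 + 3385 + 3375 + 3349 + 3379 + 3371 + 3333 + 3363 + 3406 + 3382 + 3407 + 3332) / 14 = 3368.7143
Moving ranges: 16, 34, 3, 10, 26, 30, 8, 38, 30, 43, 24, 25, 75; M̄R̄ = 362.0000 / 13 = 27.8462
UCL = X̄ + 3·M̄R̄/d₂ = 3368.7143 + 3 × 27.8462 / 1.128 = 3442.7732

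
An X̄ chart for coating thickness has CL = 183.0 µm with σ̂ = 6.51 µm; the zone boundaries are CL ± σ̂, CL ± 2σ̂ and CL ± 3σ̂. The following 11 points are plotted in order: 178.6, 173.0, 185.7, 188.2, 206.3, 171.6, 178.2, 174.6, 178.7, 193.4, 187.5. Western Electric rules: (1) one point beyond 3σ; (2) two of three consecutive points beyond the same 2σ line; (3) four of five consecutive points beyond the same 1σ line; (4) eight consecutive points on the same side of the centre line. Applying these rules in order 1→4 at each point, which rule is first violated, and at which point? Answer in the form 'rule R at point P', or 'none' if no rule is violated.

rule 1 at point 5

Zone of each point (C = within 1σ̂, B = 1σ̂–2σ̂, A = 2σ̂–3σ̂, * = beyond 3σ̂; sign = side of CL): 1:-C, 2:-B, 3:+C, 4:+C, 5:+*, 6:-B, 7:-C, 8:-B, 9:-C, 10:+B, 11:+C
Rule 1 (one point beyond the 3σ limits) is satisfied at point 5.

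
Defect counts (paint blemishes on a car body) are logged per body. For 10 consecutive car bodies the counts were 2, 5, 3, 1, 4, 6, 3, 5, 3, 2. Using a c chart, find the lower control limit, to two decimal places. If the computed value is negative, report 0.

0.00

c̄ = (2 + 5 + 3 + 1 + 4 + 6 + 3 + 5 + 3 + 2) / 10 = 34 / 10 = 3.4000
LCL = c̄ − 3√c̄ = 3.4000 − 3 × 1.8439 = -2.1317 → 0 (cannot be negative)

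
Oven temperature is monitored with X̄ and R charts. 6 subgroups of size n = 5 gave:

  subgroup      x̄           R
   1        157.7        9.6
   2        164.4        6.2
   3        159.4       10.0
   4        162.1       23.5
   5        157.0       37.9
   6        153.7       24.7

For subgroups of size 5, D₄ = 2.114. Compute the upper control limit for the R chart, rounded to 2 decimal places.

39.43

R̄ = (9.6 + 6.2 + 10.0 + 23.5 + 37.9 + 24.7) / 6 = 111.9000 / 6 = 18.6500
UCL_R = D₄·R̄ = 2.114 × 18.6500 = 39.4261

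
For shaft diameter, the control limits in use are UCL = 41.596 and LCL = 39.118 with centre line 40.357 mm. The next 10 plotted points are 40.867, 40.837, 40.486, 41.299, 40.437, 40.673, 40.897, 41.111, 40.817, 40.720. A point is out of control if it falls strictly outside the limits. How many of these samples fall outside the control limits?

0

All 10 points lie within [39.118, 41.596].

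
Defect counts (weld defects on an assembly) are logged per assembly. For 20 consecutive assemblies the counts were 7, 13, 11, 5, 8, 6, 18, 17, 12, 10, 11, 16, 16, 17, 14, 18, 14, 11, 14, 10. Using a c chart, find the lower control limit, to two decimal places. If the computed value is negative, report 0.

1.84

c̄ = (7 + 13 + 11 + 5 + 8 + 6 + 18 + 17 + 12 + 10 + 11 + 16 + 16 + 17 + 14 + 18 + 14 + 11 + 14 + 10) / 20 = 248 / 20 = 12.4000
LCL = c̄ − 3√c̄ = 12.4000 − 3 × 3.5214 = 1.8359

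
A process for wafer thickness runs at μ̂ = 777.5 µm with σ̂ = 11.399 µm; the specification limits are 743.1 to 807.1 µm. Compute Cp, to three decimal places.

0.936

Cp = (USL − LSL) / (6σ̂) = (807.1 − 743.1) / (6 × 11.399) = 64.0000 / 68.3940 = 0.9358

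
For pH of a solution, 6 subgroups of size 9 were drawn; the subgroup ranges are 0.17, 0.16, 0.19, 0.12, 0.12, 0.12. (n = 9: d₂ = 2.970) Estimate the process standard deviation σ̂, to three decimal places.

0.049

R̄ = (0.17 + 0.16 + 0.19 + 0.12 + 0.12 + 0.12) / 6 = 0.1467
σ̂ = R̄ / d₂ = 0.1467 / 2.970 = 0.0494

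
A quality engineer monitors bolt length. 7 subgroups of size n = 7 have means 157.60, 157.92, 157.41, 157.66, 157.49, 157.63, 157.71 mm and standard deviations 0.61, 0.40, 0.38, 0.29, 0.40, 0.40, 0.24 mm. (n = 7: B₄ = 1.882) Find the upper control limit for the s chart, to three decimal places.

s̄ = (0.61 + 0.40 + 0.38 + 0.29 + 0.40 + 0.40 + 0.24) / 7 = 0.3886
UCL_s = B₄·s̄ = 1.882 × 0.3886 = 0.7313

0.731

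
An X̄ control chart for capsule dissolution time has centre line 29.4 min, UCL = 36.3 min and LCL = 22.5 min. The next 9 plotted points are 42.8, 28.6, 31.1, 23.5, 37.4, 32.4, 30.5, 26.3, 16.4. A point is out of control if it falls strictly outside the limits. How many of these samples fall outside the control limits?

Compare each point to [22.5, 36.3]: sample 1 = 42.8 > UCL; sample 5 = 37.4 > UCL; sample 9 = 16.4 < LCL.

3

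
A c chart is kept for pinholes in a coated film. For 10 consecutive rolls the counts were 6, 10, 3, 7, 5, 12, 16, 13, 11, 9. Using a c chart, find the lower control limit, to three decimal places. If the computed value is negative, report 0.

c̄ = (6 + 10 + 3 + 7 + 5 + 12 + 16 + 13 + 11 + 9) / 10 = 92 / 10 = 9.2000
LCL = c̄ − 3√c̄ = 9.2000 − 3 × 3.0332 = 0.1005

0.101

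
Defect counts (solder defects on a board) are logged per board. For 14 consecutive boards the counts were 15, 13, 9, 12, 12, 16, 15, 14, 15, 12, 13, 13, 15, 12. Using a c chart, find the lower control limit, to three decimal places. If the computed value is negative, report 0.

2.351

c̄ = (15 + 13 + 9 + 12 + 12 + 16 + 15 + 14 + 15 + 12 + 13 + 13 + 15 + 12) / 14 = 186 / 14 = 13.2857
LCL = c̄ − 3√c̄ = 13.2857 − 3 × 3.6450 = 2.3508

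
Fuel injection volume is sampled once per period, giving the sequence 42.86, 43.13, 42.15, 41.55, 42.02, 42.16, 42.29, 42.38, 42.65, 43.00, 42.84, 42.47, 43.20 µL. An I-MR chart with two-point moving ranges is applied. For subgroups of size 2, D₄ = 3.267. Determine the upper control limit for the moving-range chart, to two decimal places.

1.24

Moving ranges: 0.27, 0.98, 0.60, 0.47, 0.14, 0.13, 0.09, 0.27, 0.35, 0.16, 0.37, 0.73; M̄R̄ = 4.5600 / 12 = 0.3800
UCL_MR = D₄·M̄R̄ = 3.267 × 0.3800 = 1.2415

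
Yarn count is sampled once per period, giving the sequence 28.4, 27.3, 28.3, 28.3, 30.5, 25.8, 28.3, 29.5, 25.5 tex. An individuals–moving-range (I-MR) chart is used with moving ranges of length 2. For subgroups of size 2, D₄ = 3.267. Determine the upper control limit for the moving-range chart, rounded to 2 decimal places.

Moving ranges: 1.1, 1.0, 0.0, 2.2, 4.7, 2.5, 1.2, 4.0; M̄R̄ = 16.7000 / 8 = 2.0875
UCL_MR = D₄·M̄R̄ = 3.267 × 2.0875 = 6.8199

6.82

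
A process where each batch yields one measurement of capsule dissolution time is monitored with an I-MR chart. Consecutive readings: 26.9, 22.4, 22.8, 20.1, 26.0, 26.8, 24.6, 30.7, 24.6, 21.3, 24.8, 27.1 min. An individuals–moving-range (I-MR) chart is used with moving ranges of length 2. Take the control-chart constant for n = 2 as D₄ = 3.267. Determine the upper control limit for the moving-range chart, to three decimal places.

Moving ranges: 4.5, 0.4, 2.7, 5.9, 0.8, 2.2, 6.1, 6.1, 3.3, 3.5, 2.3; M̄R̄ = 37.8000 / 11 = 3.4364
UCL_MR = D₄·M̄R̄ = 3.267 × 3.4364 = 11.2266

11.227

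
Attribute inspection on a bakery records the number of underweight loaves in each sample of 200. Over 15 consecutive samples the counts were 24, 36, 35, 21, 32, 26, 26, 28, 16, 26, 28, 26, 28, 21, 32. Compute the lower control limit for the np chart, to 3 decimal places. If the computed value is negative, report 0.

p̄ = Σdᵢ / (k·n) = 405 / (15 × 200) = 0.13500
LCL = np̄ − 3·√(np̄(1−p̄)) = 27.0000 − 3 × 4.8327 = 12.5019

12.502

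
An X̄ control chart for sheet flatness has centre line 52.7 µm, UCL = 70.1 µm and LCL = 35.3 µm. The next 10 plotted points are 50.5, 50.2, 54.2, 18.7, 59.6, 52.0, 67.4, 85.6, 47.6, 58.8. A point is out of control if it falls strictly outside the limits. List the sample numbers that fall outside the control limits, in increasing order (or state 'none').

4, 8

Compare each point to [35.3, 70.1]: sample 4 = 18.7 < LCL; sample 8 = 85.6 > UCL.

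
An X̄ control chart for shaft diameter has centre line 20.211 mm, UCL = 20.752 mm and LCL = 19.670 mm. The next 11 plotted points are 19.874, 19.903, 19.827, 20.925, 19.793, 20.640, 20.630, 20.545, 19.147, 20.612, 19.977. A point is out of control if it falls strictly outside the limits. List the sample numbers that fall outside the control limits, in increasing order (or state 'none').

4, 9

Compare each point to [19.670, 20.752]: sample 4 = 20.925 > UCL; sample 9 = 19.147 < LCL.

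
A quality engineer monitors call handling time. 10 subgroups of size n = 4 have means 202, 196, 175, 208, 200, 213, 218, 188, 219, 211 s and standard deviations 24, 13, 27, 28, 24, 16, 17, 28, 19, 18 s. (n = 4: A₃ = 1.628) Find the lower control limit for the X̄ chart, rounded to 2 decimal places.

X̄̄ = (202 + 196 + 175 + 208 + 200 + 213 + 218 + 188 + 219 + 211) / 10 = 203.0000
s̄ = (24 + 13 + 27 + 28 + 24 + 16 + 17 + 28 + 19 + 18) / 10 = 21.4000
LCL = X̄̄ − A₃·s̄ = 203.0000 − 1.628 × 21.4000 = 168.1608

168.16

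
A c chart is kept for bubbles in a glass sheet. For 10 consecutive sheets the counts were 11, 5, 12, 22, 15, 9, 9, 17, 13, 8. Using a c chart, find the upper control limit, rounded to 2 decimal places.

22.54

c̄ = (11 + 5 + 12 + 22 + 15 + 9 + 9 + 17 + 13 + 8) / 10 = 121 / 10 = 12.1000
UCL = c̄ + 3√c̄ = 12.1000 + 3 × √12.1000 = 12.1000 + 3 × 3.4785 = 22.5355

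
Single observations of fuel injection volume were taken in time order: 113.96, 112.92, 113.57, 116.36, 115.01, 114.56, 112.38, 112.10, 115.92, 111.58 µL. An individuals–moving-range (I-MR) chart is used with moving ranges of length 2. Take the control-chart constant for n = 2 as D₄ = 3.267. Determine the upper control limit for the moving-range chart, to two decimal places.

6.13

Moving ranges: 1.04, 0.65, 2.79, 1.35, 0.45, 2.18, 0.28, 3.82, 4.34; M̄R̄ = 16.9000 / 9 = 1.8778
UCL_MR = D₄·M̄R̄ = 3.267 × 1.8778 = 6.1347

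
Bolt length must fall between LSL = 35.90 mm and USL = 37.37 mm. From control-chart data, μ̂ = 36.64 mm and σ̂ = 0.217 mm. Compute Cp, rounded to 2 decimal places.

1.13

Cp = (USL − LSL) / (6σ̂) = (37.37 − 35.90) / (6 × 0.217) = 1.4700 / 1.3020 = 1.1290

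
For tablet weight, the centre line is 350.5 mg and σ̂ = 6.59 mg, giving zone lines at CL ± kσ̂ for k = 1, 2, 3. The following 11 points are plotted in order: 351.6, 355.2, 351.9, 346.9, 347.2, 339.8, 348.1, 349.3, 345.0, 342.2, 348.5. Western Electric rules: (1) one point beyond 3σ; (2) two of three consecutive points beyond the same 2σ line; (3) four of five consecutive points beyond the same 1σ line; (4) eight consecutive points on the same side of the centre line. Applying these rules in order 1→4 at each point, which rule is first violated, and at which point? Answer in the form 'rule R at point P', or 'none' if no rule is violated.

Zone of each point (C = within 1σ̂, B = 1σ̂–2σ̂, A = 2σ̂–3σ̂, * = beyond 3σ̂; sign = side of CL): 1:+C, 2:+C, 3:+C, 4:-C, 5:-C, 6:-B, 7:-C, 8:-C, 9:-C, 10:-B, 11:-C
Rule 4 (eight consecutive points on the same side of the centre line) is satisfied at point 11.

rule 4 at point 11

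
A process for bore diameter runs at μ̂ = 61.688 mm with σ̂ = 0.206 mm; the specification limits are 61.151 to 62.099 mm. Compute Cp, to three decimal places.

Cp = (USL − LSL) / (6σ̂) = (62.099 − 61.151) / (6 × 0.206) = 0.9480 / 1.2360 = 0.7670

0.767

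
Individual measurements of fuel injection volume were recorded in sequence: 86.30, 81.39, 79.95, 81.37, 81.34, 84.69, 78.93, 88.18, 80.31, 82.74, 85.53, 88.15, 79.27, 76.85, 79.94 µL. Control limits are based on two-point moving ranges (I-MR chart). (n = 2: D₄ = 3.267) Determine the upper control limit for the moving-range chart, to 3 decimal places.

13.129

Moving ranges: 4.91, 1.44, 1.42, 0.03, 3.35, 5.76, 9.25, 7.87, 2.43, 2.79, 2.62, 8.88, 2.42, 3.09; M̄R̄ = 56.2600 / 14 = 4.0186
UCL_MR = D₄·M̄R̄ = 3.267 × 4.0186 = 13.1287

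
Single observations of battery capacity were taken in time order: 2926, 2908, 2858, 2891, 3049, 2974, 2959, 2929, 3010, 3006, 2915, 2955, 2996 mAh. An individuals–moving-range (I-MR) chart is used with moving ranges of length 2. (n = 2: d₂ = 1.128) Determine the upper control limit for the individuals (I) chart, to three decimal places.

3092.957

X̄ = (2926 + 2908 + 2858 + 2891 + 3049 + 2974 + 2959 + 2929 + 3010 + 3006 + 2915 + 2955 + 2996) / 13 = 2952.0000
Moving ranges: 18, 50, 33, 158, 75, 15, 30, 81, 4, 91, 40, 41; M̄R̄ = 636.0000 / 12 = 53.0000
UCL = X̄ + 3·M̄R̄/d₂ = 2952.0000 + 3 × 53.0000 / 1.128 = 3092.9574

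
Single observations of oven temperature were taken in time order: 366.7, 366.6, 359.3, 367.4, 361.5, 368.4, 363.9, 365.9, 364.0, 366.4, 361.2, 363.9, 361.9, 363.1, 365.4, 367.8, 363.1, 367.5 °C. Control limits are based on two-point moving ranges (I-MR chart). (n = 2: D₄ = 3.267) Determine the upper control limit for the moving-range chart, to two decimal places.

12.30

Moving ranges: 0.1, 7.3, 8.1, 5.9, 6.9, 4.5, 2.0, 1.9, 2.4, 5.2, 2.7, 2.0, 1.2, 2.3, 2.4, 4.7, 4.4; M̄R̄ = 64.0000 / 17 = 3.7647
UCL_MR = D₄·M̄R̄ = 3.267 × 3.7647 = 12.2993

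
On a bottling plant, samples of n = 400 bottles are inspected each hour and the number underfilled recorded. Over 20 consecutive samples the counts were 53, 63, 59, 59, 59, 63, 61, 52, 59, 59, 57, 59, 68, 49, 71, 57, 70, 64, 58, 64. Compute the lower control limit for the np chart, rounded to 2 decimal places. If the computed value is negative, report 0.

38.75

p̄ = Σdᵢ / (k·n) = 1204 / (20 × 400) = 0.15050
LCL = np̄ − 3·√(np̄(1−p̄)) = 60.2000 − 3 × 7.1512 = 38.7463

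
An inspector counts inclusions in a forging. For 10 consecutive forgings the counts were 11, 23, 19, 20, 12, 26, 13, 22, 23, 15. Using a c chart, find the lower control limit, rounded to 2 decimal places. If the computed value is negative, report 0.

5.53

c̄ = (11 + 23 + 19 + 20 + 12 + 26 + 13 + 22 + 23 + 15) / 10 = 184 / 10 = 18.4000
LCL = c̄ − 3√c̄ = 18.4000 − 3 × 4.2895 = 5.5314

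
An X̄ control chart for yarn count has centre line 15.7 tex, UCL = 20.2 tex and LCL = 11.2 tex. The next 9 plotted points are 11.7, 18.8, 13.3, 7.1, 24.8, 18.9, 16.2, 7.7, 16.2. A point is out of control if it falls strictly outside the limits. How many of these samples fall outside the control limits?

3

Compare each point to [11.2, 20.2]: sample 4 = 7.1 < LCL; sample 5 = 24.8 > UCL; sample 8 = 7.7 < LCL.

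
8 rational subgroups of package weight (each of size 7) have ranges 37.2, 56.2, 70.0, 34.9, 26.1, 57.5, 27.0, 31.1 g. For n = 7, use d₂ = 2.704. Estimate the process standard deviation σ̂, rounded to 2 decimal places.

R̄ = (37.2 + 56.2 + 70.0 + 34.9 + 26.1 + 57.5 + 27.0 + 31.1) / 8 = 42.5000
σ̂ = R̄ / d₂ = 42.5000 / 2.704 = 15.7175

15.72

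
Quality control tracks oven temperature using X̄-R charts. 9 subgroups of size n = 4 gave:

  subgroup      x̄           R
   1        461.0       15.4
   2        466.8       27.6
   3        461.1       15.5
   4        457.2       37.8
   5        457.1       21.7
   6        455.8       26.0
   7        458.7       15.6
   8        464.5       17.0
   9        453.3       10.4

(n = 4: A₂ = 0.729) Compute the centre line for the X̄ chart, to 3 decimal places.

459.500

X̄̄ = (461.0 + 466.8 + 461.1 + 457.2 + 457.1 + 455.8 + 458.7 + 464.5 + 453.3) / 9 = 4135.5000 / 9 = 459.5000
CL = X̄̄ = 459.5000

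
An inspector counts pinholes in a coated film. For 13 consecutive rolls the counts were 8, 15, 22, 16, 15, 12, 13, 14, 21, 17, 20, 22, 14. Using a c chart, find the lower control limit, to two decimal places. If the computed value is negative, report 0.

4.05

c̄ = (8 + 15 + 22 + 16 + 15 + 12 + 13 + 14 + 21 + 17 + 20 + 22 + 14) / 13 = 209 / 13 = 16.0769
LCL = c̄ − 3√c̄ = 16.0769 − 3 × 4.0096 = 4.0481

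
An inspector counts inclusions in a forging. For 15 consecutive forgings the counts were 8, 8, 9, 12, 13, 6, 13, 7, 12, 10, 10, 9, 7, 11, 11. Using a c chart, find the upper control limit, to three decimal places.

19.093

c̄ = (8 + 8 + 9 + 12 + 13 + 6 + 13 + 7 + 12 + 10 + 10 + 9 + 7 + 11 + 11) / 15 = 146 / 15 = 9.7333
UCL = c̄ + 3√c̄ = 9.7333 + 3 × √9.7333 = 9.7333 + 3 × 3.1198 = 19.0928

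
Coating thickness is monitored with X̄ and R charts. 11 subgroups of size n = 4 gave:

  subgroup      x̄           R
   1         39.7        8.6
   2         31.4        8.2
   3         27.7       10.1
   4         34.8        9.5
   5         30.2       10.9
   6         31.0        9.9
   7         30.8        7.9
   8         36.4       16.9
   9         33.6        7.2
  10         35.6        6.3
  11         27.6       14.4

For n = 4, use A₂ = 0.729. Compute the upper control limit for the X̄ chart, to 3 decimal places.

39.902

X̄̄ = (39.7 + 31.4 + 27.7 + 34.8 + 30.2 + 31.0 + 30.8 + 36.4 + 33.6 + 35.6 + 27.6) / 11 = 358.8000 / 11 = 32.6182
R̄ = (8.6 + 8.2 + 10.1 + 9.5 + 10.9 + 9.9 + 7.9 + 16.9 + 7.2 + 6.3 + 14.4) / 11 = 109.9000 / 11 = 9.9909
UCL = X̄̄ + A₂·R̄ = 32.6182 + 0.729 × 9.9909 = 39.9016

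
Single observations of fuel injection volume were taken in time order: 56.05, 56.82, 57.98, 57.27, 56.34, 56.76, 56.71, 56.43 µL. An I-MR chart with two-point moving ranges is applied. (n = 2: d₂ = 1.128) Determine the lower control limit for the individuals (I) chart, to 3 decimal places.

55.154

X̄ = (56.05 + 56.82 + 57.98 + 57.27 + 56.34 + 56.76 + 56.71 + 56.43) / 8 = 56.7950
Moving ranges: 0.77, 1.16, 0.71, 0.93, 0.42, 0.05, 0.28; M̄R̄ = 4.3200 / 7 = 0.6171
LCL = X̄ − 3·M̄R̄/d₂ = 56.7950 − 3 × 0.6171 / 1.128 = 55.1537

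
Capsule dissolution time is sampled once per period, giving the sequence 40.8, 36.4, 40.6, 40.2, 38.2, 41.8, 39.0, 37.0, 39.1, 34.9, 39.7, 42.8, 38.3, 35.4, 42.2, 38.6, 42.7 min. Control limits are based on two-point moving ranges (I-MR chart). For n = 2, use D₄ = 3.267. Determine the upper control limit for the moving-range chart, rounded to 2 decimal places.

Moving ranges: 4.4, 4.2, 0.4, 2.0, 3.6, 2.8, 2.0, 2.1, 4.2, 4.8, 3.1, 4.5, 2.9, 6.8, 3.6, 4.1; M̄R̄ = 55.5000 / 16 = 3.4688
UCL_MR = D₄·M̄R̄ = 3.267 × 3.4688 = 11.3324

11.33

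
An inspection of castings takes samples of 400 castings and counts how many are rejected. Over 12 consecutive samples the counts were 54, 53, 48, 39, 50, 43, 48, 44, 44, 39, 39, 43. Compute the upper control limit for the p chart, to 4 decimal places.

p̄ = Σdᵢ / (k·n) = 544 / (12 × 400) = 0.11333
UCL = p̄ + 3·√(p̄(1−p̄)/n) = 0.11333 + 3 × √(0.11333×0.88667/400) = 0.11333 + 3 × 0.01585 = 0.16088

0.1609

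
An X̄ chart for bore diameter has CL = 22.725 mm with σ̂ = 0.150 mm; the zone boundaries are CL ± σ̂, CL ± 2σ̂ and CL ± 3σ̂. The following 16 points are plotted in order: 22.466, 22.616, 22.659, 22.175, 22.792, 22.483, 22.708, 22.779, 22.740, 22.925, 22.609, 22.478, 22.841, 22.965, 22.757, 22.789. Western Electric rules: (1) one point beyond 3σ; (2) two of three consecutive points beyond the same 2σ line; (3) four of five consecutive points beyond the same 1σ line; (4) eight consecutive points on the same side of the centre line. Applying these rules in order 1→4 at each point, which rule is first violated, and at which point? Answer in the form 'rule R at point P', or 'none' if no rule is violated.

Zone of each point (C = within 1σ̂, B = 1σ̂–2σ̂, A = 2σ̂–3σ̂, * = beyond 3σ̂; sign = side of CL): 1:-B, 2:-C, 3:-C, 4:-*, 5:+C, 6:-B, 7:-C, 8:+C, 9:+C, 10:+B, 11:-C, 12:-B, 13:+C, 14:+B, 15:+C, 16:+C
Rule 1 (one point beyond the 3σ limits) is satisfied at point 4.

rule 1 at point 4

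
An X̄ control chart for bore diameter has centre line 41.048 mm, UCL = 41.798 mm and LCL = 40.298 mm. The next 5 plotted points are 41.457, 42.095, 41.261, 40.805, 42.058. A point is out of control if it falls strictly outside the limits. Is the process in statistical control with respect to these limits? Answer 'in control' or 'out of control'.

Compare each point to [40.298, 41.798]: sample 2 = 42.095 > UCL; sample 5 = 42.058 > UCL.

out of control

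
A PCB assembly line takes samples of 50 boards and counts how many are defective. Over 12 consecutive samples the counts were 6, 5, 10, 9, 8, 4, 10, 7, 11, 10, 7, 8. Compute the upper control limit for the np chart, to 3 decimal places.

p̄ = Σdᵢ / (k·n) = 95 / (12 × 50) = 0.15833
UCL = np̄ + 3·√(np̄(1−p̄)) = 7.9167 + 3 × √(7.9167×0.84167) = 7.9167 + 3 × 2.5813 = 15.6606

15.661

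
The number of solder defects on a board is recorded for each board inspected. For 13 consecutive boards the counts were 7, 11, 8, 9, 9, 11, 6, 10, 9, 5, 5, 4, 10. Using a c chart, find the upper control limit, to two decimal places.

16.49

c̄ = (7 + 11 + 8 + 9 + 9 + 11 + 6 + 10 + 9 + 5 + 5 + 4 + 10) / 13 = 104 / 13 = 8.0000
UCL = c̄ + 3√c̄ = 8.0000 + 3 × √8.0000 = 8.0000 + 3 × 2.8284 = 16.4853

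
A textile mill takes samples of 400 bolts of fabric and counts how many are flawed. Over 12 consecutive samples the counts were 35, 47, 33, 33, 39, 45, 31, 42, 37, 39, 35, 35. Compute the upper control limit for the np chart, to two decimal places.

p̄ = Σdᵢ / (k·n) = 451 / (12 × 400) = 0.09396
UCL = np̄ + 3·√(np̄(1−p̄)) = 37.5833 + 3 × √(37.5833×0.90604) = 37.5833 + 3 × 5.8354 = 55.0896

55.09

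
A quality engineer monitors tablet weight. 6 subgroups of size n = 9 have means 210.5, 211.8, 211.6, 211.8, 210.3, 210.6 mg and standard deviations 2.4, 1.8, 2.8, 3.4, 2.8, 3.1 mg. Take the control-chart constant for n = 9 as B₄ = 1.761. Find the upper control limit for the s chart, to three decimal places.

4.784

s̄ = (2.4 + 1.8 + 2.8 + 3.4 + 2.8 + 3.1) / 6 = 2.7167
UCL_s = B₄·s̄ = 1.761 × 2.7167 = 4.7840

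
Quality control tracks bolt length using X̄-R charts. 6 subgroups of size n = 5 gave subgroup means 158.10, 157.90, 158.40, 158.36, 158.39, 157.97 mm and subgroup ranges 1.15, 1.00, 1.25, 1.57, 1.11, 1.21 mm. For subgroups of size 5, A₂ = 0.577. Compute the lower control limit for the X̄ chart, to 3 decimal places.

157.486

X̄̄ = (158.10 + 157.90 + 158.40 + 158.36 + 158.39 + 157.97) / 6 = 949.1200 / 6 = 158.1867
R̄ = (1.15 + 1.00 + 1.25 + 1.57 + 1.11 + 1.21) / 6 = 7.2900 / 6 = 1.2150
LCL = X̄̄ − A₂·R̄ = 158.1867 − 0.577 × 1.2150 = 157.4856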